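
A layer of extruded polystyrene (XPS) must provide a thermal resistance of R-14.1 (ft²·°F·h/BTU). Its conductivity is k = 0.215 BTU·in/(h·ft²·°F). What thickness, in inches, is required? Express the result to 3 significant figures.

3.03 in

L = R × k = 14.1 × 0.215 = 3.031 in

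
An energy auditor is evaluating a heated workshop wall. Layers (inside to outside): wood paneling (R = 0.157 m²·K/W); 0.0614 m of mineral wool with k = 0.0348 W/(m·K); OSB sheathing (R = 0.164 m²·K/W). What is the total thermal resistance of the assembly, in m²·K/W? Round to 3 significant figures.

2.09 m²·K/W

0.0614/0.0348 = 1.764
R_total = 0.157 + 1.764 + 0.164 = 2.085 m²·K/W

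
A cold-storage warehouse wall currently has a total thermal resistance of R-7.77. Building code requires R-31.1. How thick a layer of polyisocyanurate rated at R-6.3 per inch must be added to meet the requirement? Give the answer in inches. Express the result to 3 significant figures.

ΔR = 31.1 − 7.77 = 23.33 ft²·°F·h/BTU
L = ΔR / (R/in) = 23.33/6.3 = 3.703 in

3.70 in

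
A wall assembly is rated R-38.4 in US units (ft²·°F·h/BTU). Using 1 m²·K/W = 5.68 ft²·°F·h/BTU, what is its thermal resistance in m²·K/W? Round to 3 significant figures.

R_SI = 38.4/5.68 = 6.761

6.76 m²·K/W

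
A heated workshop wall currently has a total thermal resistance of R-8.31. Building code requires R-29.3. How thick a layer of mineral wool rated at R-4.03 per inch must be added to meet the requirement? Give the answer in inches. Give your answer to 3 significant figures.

ΔR = 29.3 − 8.31 = 20.99 ft²·°F·h/BTU
L = ΔR / (R/in) = 20.99/4.03 = 5.208 in

5.21 in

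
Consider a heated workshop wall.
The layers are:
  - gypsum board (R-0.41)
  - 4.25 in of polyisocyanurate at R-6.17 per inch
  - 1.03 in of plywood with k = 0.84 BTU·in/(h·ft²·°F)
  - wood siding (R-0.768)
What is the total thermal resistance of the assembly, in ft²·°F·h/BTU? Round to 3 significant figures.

4.25 × 6.17 = 26.22
1.03/0.84 = 1.226
R_total = 0.41 + 26.22 + 1.226 + 0.768 = 28.63 ft²·°F·h/BTU

28.6 ft²·°F·h/BTU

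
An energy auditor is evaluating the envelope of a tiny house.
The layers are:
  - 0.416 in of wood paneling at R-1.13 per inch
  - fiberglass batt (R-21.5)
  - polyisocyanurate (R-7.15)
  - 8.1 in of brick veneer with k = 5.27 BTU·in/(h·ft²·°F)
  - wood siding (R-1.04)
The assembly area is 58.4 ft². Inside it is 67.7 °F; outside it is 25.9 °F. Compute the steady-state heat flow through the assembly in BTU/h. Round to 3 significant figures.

0.416 × 1.13 = 0.4701
8.1/5.27 = 1.537
R_total = 0.4701 + 21.5 + 7.15 + 1.537 + 1.04 = 31.7 ft²·°F·h/BTU
Q = A·ΔT/R = 58.4 × (67.7 − 25.9) / 31.7 = 77.01 BTU/h

77.0 BTU/h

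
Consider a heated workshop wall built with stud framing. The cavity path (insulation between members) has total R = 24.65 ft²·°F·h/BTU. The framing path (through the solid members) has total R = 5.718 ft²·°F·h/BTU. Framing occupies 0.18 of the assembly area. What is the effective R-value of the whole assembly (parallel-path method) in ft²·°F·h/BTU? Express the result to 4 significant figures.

U_eff = 0.82/24.65 + 0.18/5.718 = 0.033266 + 0.03148 = 0.064745
R_eff = 1/U_eff = 15.445 ft²·°F·h/BTU

15.45 ft²·°F·h/BTU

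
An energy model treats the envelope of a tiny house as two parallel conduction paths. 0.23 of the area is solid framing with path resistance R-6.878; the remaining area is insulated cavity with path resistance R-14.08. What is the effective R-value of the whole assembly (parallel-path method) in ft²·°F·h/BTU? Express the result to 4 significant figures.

U_eff = 0.77/14.08 + 0.23/6.878 = 0.054688 + 0.03344 = 0.088127
R_eff = 1/U_eff = 11.347 ft²·°F·h/BTU

11.35 ft²·°F·h/BTU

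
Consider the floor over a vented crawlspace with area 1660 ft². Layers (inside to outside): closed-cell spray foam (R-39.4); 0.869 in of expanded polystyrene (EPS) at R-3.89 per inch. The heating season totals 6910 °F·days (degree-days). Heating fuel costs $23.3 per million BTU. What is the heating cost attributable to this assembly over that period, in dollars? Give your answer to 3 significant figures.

150 dollars

0.869 × 3.89 = 3.38
R_total = 39.4 + 3.38 = 42.78 ft²·°F·h/BTU
E = A × HDD × 24 / R = 1660 × 6910 × 24 / 42.78 = 6435000 BTU
Cost = 6435000/10⁶ × 23.3 = $149.9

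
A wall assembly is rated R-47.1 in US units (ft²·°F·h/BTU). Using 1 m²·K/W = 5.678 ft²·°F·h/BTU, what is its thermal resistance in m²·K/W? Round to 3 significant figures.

R_SI = 47.1/5.678 = 8.295

8.30 m²·K/W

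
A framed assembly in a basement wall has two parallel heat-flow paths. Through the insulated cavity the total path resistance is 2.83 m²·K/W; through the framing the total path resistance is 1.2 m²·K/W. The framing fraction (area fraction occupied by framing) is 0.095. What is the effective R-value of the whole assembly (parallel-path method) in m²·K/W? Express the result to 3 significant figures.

2.51 m²·K/W

U_eff = 0.905/2.83 + 0.095/1.2 = 0.3198 + 0.07917 = 0.399
R_eff = 1/U_eff = 2.507 m²·K/W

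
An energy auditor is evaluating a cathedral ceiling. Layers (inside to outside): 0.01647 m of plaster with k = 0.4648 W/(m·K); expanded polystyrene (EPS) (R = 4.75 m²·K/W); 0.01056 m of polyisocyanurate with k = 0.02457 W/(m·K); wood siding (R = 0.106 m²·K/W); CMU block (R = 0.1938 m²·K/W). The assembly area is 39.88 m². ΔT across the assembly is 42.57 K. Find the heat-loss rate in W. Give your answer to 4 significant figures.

0.01647/0.4648 = 0.035435
0.01056/0.02457 = 0.42979
R_total = 0.035435 + 4.75 + 0.42979 + 0.106 + 0.1938 = 5.515 m²·K/W
Q = A·ΔT/R = 39.88 × 42.57 / 5.515 = 307.83 W

307.8 W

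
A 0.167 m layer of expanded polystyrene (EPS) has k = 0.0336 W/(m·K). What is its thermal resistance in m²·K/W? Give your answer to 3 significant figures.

4.97 m²·K/W

R = L/k = 0.167/0.0336 = 4.97 m²·K/W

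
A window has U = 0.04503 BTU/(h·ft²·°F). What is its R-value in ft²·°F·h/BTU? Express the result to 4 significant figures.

R = 1/U = 1/0.04503 = 22.207

22.21 ft²·°F·h/BTU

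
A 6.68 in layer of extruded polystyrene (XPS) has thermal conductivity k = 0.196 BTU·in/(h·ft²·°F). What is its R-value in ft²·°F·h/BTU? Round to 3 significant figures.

34.1 ft²·°F·h/BTU

R = L/k = 6.68/0.196 = 34.08 ft²·°F·h/BTU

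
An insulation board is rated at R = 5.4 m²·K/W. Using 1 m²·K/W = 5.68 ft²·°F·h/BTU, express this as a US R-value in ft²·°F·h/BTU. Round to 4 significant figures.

R_US = 5.4 × 5.68 = 30.672

30.67 ft²·°F·h/BTU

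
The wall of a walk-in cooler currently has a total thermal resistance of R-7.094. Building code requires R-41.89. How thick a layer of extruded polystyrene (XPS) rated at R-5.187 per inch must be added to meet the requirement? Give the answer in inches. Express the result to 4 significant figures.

6.708 in

ΔR = 41.89 − 7.094 = 34.796 ft²·°F·h/BTU
L = ΔR / (R/in) = 34.796/5.187 = 6.7083 in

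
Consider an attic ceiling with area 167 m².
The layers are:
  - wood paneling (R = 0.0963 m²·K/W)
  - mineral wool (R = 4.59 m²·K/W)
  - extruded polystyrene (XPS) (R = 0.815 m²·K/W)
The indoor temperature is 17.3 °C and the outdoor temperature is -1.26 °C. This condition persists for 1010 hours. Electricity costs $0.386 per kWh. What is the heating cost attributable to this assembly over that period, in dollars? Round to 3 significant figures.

220 dollars

R_total = 0.0963 + 4.59 + 0.815 = 5.501 m²·K/W
Q = 167 × (17.3 − (-1.26)) / 5.501 = 563.4 W
E = 563.4 W × 1010 h / 1000 = 569.1 kWh
Cost = 569.1 × 0.386 = $219.7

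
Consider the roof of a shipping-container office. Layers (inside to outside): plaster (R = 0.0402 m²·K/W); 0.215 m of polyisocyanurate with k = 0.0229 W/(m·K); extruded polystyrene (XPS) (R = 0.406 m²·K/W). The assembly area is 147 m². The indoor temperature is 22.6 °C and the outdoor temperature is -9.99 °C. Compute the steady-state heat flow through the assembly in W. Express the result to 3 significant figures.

0.215/0.0229 = 9.389
R_total = 0.0402 + 9.389 + 0.406 = 9.835 m²·K/W
Q = A·ΔT/R = 147 × (22.6 − (-9.99)) / 9.835 = 487.1 W

487 W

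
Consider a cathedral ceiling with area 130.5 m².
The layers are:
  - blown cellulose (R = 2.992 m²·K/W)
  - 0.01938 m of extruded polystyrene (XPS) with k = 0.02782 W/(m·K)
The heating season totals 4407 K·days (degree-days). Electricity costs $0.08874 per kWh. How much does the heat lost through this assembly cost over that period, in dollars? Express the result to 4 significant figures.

0.01938/0.02782 = 0.69662
R_total = 2.992 + 0.69662 = 3.6886 m²·K/W
E = A × HDD × 24 / R / 1000 = 130.5 × 4407 × 24 / 3.6886 / 1000 = 3742 kWh
Cost = 3742 × 0.08874 = $332.06

332.1 dollars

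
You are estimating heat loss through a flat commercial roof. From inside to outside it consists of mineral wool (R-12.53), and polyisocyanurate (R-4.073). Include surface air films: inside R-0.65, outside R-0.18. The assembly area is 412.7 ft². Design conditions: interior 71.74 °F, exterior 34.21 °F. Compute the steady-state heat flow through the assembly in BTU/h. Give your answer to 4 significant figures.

888.5 BTU/h

R_total = 0.65 + 12.53 + 4.073 + 0.18 = 17.433 ft²·°F·h/BTU
Q = A·ΔT/R = 412.7 × (71.74 − 34.21) / 17.433 = 888.47 BTU/h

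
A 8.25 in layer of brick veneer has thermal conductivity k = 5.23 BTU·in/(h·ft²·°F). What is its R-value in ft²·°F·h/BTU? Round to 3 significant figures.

R = L/k = 8.25/5.23 = 1.577 ft²·°F·h/BTU

1.58 ft²·°F·h/BTU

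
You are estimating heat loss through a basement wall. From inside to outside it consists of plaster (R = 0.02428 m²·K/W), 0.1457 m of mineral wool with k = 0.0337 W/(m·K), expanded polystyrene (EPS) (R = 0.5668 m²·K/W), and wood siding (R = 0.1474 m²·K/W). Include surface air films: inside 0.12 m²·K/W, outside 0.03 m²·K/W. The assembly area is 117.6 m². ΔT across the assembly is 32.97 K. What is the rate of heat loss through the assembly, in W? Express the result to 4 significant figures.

0.1457/0.0337 = 4.3234
R_total = 0.12 + 0.02428 + 4.3234 + 0.5668 + 0.1474 + 0.03 = 5.2119 m²·K/W
Q = A·ΔT/R = 117.6 × 32.97 / 5.2119 = 743.92 W

743.9 W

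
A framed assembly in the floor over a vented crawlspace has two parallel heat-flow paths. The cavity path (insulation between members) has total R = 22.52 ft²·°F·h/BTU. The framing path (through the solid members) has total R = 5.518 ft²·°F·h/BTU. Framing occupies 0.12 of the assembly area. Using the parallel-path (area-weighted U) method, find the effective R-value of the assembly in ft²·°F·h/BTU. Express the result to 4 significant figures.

U_eff = 0.88/22.52 + 0.12/5.518 = 0.039076 + 0.021747 = 0.060823
R_eff = 1/U_eff = 16.441 ft²·°F·h/BTU

16.44 ft²·°F·h/BTU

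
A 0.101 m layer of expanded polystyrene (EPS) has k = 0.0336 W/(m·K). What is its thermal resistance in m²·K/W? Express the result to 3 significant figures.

R = L/k = 0.101/0.0336 = 3.006 m²·K/W

3.01 m²·K/W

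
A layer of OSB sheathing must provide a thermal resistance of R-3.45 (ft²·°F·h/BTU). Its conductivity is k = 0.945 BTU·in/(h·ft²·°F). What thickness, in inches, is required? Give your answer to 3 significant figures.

L = R × k = 3.45 × 0.945 = 3.26 in

3.26 in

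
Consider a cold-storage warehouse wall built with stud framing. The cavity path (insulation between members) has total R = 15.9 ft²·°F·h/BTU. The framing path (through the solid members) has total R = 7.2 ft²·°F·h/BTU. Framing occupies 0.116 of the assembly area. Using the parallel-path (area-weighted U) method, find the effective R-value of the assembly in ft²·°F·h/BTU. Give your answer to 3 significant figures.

U_eff = 0.884/15.9 + 0.116/7.2 = 0.0556 + 0.01611 = 0.07171
R_eff = 1/U_eff = 13.95 ft²·°F·h/BTU

13.9 ft²·°F·h/BTU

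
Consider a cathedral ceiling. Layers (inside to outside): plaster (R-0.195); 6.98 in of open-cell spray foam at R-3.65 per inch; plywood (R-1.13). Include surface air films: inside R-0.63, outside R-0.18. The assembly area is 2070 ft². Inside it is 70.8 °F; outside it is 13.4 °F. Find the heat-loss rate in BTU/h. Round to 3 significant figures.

6.98 × 3.65 = 25.48
R_total = 0.63 + 0.195 + 25.48 + 1.13 + 0.18 = 27.61 ft²·°F·h/BTU
Q = A·ΔT/R = 2070 × (70.8 − 13.4) / 27.61 = 4303 BTU/h

4300 BTU/h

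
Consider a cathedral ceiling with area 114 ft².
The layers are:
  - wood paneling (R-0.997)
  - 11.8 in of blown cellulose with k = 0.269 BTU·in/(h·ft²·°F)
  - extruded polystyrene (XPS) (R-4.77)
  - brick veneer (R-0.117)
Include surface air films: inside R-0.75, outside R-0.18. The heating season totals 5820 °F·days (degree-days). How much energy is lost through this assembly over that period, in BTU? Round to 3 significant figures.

11.8/0.269 = 43.87
R_total = 0.75 + 0.997 + 43.87 + 4.77 + 0.117 + 0.18 = 50.68 ft²·°F·h/BTU
E = A × HDD × 24 / R = 114 × 5820 × 24 / 50.68 = 314200 BTU

314000 BTU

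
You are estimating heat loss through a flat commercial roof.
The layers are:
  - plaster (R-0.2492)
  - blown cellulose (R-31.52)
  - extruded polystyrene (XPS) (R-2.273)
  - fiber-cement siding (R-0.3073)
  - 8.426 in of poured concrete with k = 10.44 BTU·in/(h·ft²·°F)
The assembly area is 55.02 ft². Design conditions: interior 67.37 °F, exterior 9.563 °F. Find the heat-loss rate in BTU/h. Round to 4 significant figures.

90.47 BTU/h

8.426/10.44 = 0.80709
R_total = 0.2492 + 31.52 + 2.273 + 0.3073 + 0.80709 = 35.157 ft²·°F·h/BTU
Q = A·ΔT/R = 55.02 × (67.37 − 9.563) / 35.157 = 90.468 BTU/h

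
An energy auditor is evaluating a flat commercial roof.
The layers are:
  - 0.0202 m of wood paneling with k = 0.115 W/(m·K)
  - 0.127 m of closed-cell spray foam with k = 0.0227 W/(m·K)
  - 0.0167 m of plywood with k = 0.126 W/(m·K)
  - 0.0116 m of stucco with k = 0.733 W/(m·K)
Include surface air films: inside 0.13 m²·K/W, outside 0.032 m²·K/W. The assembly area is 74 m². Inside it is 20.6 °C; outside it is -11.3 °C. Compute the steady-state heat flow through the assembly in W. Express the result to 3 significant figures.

388 W

0.0202/0.115 = 0.1757
0.127/0.0227 = 5.595
0.0167/0.126 = 0.1325
0.0116/0.733 = 0.01583
R_total = 0.13 + 0.1757 + 5.595 + 0.1325 + 0.01583 + 0.032 = 6.081 m²·K/W
Q = A·ΔT/R = 74 × (20.6 − (-11.3)) / 6.081 = 388.2 W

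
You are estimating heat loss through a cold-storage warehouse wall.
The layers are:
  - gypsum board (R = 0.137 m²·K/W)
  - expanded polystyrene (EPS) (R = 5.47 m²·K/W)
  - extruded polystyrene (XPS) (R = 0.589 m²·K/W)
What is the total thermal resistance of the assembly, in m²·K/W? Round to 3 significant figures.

6.20 m²·K/W

R_total = 0.137 + 5.47 + 0.589 = 6.196 m²·K/W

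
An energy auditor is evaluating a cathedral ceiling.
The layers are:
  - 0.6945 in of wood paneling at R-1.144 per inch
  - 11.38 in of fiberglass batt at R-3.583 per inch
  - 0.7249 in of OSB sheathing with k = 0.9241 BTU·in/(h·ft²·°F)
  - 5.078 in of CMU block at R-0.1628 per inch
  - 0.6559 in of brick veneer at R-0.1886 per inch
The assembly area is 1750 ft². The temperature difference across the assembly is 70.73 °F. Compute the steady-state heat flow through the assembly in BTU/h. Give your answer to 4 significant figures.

0.6945 × 1.144 = 0.79451
11.38 × 3.583 = 40.775
0.7249/0.9241 = 0.78444
5.078 × 0.1628 = 0.8267
0.6559 × 0.1886 = 0.1237
R_total = 0.79451 + 40.775 + 0.78444 + 0.8267 + 0.1237 = 43.304 ft²·°F·h/BTU
Q = A·ΔT/R = 1750 × 70.73 / 43.304 = 2858.3 BTU/h

2858 BTU/h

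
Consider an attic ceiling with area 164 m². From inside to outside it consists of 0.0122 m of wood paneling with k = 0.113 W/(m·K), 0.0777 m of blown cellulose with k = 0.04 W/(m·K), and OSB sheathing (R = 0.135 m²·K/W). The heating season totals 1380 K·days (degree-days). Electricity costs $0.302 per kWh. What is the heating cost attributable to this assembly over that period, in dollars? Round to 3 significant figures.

751 dollars

0.0122/0.113 = 0.108
0.0777/0.04 = 1.943
R_total = 0.108 + 1.943 + 0.135 = 2.185 m²·K/W
E = A × HDD × 24 / R / 1000 = 164 × 1380 × 24 / 2.185 / 1000 = 2485 kWh
Cost = 2485 × 0.302 = $750.6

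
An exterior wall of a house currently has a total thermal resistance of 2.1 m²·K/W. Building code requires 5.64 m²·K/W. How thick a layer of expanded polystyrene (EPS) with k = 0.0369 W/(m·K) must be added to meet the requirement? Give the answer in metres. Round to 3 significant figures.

0.131 m

ΔR = 5.64 − 2.1 = 3.54 m²·K/W
L = ΔR × k = 3.54 × 0.0369 = 0.1306 m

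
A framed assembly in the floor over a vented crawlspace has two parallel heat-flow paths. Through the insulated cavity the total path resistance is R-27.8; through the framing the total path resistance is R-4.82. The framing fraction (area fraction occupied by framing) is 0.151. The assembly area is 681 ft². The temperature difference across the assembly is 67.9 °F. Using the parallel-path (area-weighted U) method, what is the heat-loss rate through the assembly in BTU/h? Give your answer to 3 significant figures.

2860 BTU/h

U_eff = 0.849/27.8 + 0.151/4.82 = 0.03054 + 0.03133 = 0.06187
R_eff = 1/U_eff = 16.16 ft²·°F·h/BTU
Q = 681 × 67.9 / 16.16 = 2861 BTU/h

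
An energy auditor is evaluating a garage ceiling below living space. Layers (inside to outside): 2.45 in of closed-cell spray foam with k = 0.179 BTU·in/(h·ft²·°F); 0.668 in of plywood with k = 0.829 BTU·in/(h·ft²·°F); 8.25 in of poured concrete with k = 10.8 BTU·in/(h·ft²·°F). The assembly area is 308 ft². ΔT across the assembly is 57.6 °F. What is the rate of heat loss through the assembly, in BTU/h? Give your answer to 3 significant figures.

1160 BTU/h

2.45/0.179 = 13.69
0.668/0.829 = 0.8058
8.25/10.8 = 0.7639
R_total = 13.69 + 0.8058 + 0.7639 = 15.26 ft²·°F·h/BTU
Q = A·ΔT/R = 308 × 57.6 / 15.26 = 1163 BTU/h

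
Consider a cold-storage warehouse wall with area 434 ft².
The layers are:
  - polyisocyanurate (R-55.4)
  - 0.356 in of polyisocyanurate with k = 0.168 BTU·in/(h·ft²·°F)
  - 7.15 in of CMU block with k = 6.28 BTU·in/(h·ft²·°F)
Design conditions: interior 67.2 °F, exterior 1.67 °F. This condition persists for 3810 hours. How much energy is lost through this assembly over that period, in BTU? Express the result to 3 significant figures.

1850000 BTU

0.356/0.168 = 2.119
7.15/6.28 = 1.139
R_total = 55.4 + 2.119 + 1.139 = 58.66 ft²·°F·h/BTU
Q = 434 × (67.2 − 1.67) / 58.66 = 484.8 BTU/h
E = 484.8 × 3810 = 1847000 BTU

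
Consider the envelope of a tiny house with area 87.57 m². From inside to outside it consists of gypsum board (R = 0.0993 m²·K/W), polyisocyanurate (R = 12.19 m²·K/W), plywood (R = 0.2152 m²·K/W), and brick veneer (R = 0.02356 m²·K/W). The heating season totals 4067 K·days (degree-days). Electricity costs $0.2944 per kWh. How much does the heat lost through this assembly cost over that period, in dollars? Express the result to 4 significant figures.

200.9 dollars

R_total = 0.0993 + 12.19 + 0.2152 + 0.02356 = 12.528 m²·K/W
E = A × HDD × 24 / R / 1000 = 87.57 × 4067 × 24 / 12.528 / 1000 = 682.27 kWh
Cost = 682.27 × 0.2944 = $200.86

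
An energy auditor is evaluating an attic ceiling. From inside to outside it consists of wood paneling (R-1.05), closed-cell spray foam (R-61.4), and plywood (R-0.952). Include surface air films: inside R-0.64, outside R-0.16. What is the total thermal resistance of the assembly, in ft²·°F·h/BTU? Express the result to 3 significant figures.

R_total = 0.64 + 1.05 + 61.4 + 0.952 + 0.16 = 64.2 ft²·°F·h/BTU

64.2 ft²·°F·h/BTU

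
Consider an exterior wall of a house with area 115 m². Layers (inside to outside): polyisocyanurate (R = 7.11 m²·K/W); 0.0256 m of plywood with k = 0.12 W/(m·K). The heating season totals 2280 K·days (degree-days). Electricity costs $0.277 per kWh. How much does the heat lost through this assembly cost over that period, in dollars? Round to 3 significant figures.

238 dollars

0.0256/0.12 = 0.2133
R_total = 7.11 + 0.2133 = 7.323 m²·K/W
E = A × HDD × 24 / R / 1000 = 115 × 2280 × 24 / 7.323 / 1000 = 859.3 kWh
Cost = 859.3 × 0.277 = $238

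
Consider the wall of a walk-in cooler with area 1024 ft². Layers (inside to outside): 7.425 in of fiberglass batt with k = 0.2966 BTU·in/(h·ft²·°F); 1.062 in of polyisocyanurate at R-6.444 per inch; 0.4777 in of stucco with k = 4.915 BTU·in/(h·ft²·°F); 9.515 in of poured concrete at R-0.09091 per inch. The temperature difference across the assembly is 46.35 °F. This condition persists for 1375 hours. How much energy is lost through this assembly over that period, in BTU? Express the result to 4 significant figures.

7.425/0.2966 = 25.034
1.062 × 6.444 = 6.8435
0.4777/4.915 = 0.097192
9.515 × 0.09091 = 0.86501
R_total = 25.034 + 6.8435 + 0.097192 + 0.86501 = 32.839 ft²·°F·h/BTU
Q = 1024 × 46.35 / 32.839 = 1445.3 BTU/h
E = 1445.3 × 1375 = 1987300 BTU

1987000 BTU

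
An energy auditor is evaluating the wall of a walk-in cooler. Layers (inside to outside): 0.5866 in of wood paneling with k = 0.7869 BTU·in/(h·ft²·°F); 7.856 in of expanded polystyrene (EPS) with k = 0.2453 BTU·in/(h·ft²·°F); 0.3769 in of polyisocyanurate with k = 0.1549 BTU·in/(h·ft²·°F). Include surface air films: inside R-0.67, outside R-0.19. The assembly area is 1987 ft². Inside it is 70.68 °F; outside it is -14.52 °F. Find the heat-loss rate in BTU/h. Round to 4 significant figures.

4694 BTU/h

0.5866/0.7869 = 0.74546
7.856/0.2453 = 32.026
0.3769/0.1549 = 2.4332
R_total = 0.67 + 0.74546 + 32.026 + 2.4332 + 0.19 = 36.065 ft²·°F·h/BTU
Q = A·ΔT/R = 1987 × (70.68 − (-14.52)) / 36.065 = 4694.1 BTU/h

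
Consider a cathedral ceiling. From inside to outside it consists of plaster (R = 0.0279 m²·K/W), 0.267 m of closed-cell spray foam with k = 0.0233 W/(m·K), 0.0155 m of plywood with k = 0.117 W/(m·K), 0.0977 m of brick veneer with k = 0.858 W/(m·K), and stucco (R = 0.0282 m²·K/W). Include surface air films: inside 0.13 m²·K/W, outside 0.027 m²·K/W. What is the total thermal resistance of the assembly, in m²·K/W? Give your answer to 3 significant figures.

0.267/0.0233 = 11.46
0.0155/0.117 = 0.1325
0.0977/0.858 = 0.1139
R_total = 0.13 + 0.0279 + 11.46 + 0.1325 + 0.1139 + 0.0282 + 0.027 = 11.92 m²·K/W

11.9 m²·K/W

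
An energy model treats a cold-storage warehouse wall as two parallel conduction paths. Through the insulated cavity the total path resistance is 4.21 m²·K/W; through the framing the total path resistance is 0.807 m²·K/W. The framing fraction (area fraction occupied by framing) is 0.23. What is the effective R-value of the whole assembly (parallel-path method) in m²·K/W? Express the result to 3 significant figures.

U_eff = 0.77/4.21 + 0.23/0.807 = 0.1829 + 0.285 = 0.4679
R_eff = 1/U_eff = 2.137 m²·K/W

2.14 m²·K/W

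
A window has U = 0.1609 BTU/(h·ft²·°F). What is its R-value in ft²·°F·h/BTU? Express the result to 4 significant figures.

R = 1/U = 1/0.1609 = 6.215

6.215 ft²·°F·h/BTU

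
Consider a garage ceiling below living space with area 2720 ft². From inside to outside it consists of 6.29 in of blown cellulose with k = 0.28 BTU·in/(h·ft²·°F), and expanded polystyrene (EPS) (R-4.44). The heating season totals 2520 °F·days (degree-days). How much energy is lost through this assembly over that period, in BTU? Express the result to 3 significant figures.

6.29/0.28 = 22.46
R_total = 22.46 + 4.44 = 26.9 ft²·°F·h/BTU
E = A × HDD × 24 / R = 2720 × 2520 × 24 / 26.9 = 6114000 BTU

6110000 BTU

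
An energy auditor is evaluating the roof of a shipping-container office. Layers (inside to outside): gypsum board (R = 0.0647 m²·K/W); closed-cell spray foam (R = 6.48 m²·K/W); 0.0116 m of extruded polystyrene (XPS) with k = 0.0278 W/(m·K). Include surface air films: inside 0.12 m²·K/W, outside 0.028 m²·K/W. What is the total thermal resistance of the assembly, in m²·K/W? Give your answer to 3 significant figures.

0.0116/0.0278 = 0.4173
R_total = 0.12 + 0.0647 + 6.48 + 0.4173 + 0.028 = 7.11 m²·K/W

7.11 m²·K/W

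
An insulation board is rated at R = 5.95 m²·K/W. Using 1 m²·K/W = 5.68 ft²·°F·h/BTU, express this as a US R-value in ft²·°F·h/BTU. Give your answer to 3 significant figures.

R_US = 5.95 × 5.68 = 33.8

33.8 ft²·°F·h/BTU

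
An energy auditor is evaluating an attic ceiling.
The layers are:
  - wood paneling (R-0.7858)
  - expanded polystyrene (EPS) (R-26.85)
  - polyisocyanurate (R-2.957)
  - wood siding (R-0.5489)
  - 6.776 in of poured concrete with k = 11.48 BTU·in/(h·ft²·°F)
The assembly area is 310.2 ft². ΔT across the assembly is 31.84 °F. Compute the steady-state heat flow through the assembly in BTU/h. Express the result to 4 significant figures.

6.776/11.48 = 0.59024
R_total = 0.7858 + 26.85 + 2.957 + 0.5489 + 0.59024 = 31.732 ft²·°F·h/BTU
Q = A·ΔT/R = 310.2 × 31.84 / 31.732 = 311.26 BTU/h

311.3 BTU/h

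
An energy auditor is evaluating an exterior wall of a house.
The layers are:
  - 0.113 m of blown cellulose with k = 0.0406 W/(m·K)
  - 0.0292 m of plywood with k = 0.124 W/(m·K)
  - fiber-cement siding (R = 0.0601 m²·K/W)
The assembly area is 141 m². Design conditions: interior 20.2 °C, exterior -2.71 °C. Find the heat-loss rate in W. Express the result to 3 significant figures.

0.113/0.0406 = 2.783
0.0292/0.124 = 0.2355
R_total = 2.783 + 0.2355 + 0.0601 = 3.079 m²·K/W
Q = A·ΔT/R = 141 × (20.2 − (-2.71)) / 3.079 = 1049 W

1050 W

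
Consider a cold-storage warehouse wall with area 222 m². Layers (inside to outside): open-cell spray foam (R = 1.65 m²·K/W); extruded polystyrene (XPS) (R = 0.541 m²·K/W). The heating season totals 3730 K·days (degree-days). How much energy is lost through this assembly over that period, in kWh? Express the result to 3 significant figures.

R_total = 1.65 + 0.541 = 2.191 m²·K/W
E = A × HDD × 24 / R / 1000 = 222 × 3730 × 24 / 2.191 / 1000 = 9070 kWh

9070 kWh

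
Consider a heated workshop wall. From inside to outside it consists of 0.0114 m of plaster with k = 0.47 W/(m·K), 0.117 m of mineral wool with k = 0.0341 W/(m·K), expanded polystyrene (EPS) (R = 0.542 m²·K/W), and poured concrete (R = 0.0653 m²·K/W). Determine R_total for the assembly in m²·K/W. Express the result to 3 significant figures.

4.06 m²·K/W

0.0114/0.47 = 0.02426
0.117/0.0341 = 3.431
R_total = 0.02426 + 3.431 + 0.542 + 0.0653 = 4.063 m²·K/W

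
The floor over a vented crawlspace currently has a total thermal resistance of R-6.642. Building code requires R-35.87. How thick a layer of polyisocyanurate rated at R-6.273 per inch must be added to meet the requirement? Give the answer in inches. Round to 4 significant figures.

ΔR = 35.87 − 6.642 = 29.228 ft²·°F·h/BTU
L = ΔR / (R/in) = 29.228/6.273 = 4.6593 in

4.659 in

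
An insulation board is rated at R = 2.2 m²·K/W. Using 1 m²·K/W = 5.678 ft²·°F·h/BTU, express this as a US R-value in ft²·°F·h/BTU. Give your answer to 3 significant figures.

12.5 ft²·°F·h/BTU

R_US = 2.2 × 5.678 = 12.49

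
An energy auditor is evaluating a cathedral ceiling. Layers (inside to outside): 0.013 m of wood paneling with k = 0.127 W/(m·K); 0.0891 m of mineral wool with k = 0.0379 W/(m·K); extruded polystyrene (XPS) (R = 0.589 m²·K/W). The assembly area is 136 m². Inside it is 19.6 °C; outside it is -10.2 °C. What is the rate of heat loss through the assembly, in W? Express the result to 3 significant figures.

0.013/0.127 = 0.1024
0.0891/0.0379 = 2.351
R_total = 0.1024 + 2.351 + 0.589 = 3.042 m²·K/W
Q = A·ΔT/R = 136 × (19.6 − (-10.2)) / 3.042 = 1332 W

1330 W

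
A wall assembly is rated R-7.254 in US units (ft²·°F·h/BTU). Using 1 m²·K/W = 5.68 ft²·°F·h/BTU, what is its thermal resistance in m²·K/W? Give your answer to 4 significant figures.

1.277 m²·K/W

R_SI = 7.254/5.68 = 1.2771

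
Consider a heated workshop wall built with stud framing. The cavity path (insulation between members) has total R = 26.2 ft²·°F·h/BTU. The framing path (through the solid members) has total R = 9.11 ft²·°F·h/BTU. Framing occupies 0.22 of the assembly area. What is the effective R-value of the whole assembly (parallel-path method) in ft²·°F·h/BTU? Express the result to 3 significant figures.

18.5 ft²·°F·h/BTU

U_eff = 0.78/26.2 + 0.22/9.11 = 0.02977 + 0.02415 = 0.05392
R_eff = 1/U_eff = 18.55 ft²·°F·h/BTU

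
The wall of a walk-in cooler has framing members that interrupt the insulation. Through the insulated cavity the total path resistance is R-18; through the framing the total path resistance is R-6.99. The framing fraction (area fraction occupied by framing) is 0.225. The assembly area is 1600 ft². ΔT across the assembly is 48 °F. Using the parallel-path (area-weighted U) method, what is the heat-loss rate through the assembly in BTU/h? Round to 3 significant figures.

5780 BTU/h

U_eff = 0.775/18 + 0.225/6.99 = 0.04306 + 0.03219 = 0.07524
R_eff = 1/U_eff = 13.29 ft²·°F·h/BTU
Q = 1600 × 48 / 13.29 = 5779 BTU/h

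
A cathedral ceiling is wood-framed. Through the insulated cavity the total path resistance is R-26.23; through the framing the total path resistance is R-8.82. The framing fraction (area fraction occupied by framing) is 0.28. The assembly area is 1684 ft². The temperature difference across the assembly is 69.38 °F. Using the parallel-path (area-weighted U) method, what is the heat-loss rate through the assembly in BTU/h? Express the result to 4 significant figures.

6916 BTU/h

U_eff = 0.72/26.23 + 0.28/8.82 = 0.027449 + 0.031746 = 0.059196
R_eff = 1/U_eff = 16.893 ft²·°F·h/BTU
Q = 1684 × 69.38 / 16.893 = 6916.2 BTU/h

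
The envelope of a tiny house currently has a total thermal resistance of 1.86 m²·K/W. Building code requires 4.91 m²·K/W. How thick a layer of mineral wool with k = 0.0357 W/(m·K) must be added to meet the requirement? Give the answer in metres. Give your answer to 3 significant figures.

0.109 m

ΔR = 4.91 − 1.86 = 3.05 m²·K/W
L = ΔR × k = 3.05 × 0.0357 = 0.1089 m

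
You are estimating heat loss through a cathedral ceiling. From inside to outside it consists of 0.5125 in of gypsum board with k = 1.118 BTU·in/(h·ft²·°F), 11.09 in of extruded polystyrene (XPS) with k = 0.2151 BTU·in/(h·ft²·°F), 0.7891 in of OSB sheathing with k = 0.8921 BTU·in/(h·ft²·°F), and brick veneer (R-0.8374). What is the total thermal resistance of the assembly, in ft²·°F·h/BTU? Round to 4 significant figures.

0.5125/1.118 = 0.45841
11.09/0.2151 = 51.557
0.7891/0.8921 = 0.88454
R_total = 0.45841 + 51.557 + 0.88454 + 0.8374 = 53.738 ft²·°F·h/BTU

53.74 ft²·°F·h/BTU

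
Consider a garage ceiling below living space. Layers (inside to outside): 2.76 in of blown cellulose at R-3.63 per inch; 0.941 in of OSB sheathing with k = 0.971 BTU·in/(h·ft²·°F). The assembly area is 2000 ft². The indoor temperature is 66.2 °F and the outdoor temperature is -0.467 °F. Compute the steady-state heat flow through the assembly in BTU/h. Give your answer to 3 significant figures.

2.76 × 3.63 = 10.02
0.941/0.971 = 0.9691
R_total = 10.02 + 0.9691 = 10.99 ft²·°F·h/BTU
Q = A·ΔT/R = 2000 × (66.2 − (-0.467)) / 10.99 = 12130 BTU/h

12100 BTU/h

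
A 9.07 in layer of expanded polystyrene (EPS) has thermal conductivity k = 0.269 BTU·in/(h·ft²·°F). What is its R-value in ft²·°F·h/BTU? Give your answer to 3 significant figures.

R = L/k = 9.07/0.269 = 33.72 ft²·°F·h/BTU

33.7 ft²·°F·h/BTU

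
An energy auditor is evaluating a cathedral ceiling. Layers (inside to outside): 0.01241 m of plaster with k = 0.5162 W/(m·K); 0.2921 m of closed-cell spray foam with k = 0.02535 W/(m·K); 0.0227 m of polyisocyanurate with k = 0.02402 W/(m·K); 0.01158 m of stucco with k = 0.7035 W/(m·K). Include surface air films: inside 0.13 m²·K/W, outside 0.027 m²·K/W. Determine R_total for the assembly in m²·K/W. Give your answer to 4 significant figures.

12.67 m²·K/W

0.01241/0.5162 = 0.024041
0.2921/0.02535 = 11.523
0.0227/0.02402 = 0.94505
0.01158/0.7035 = 0.016461
R_total = 0.13 + 0.024041 + 11.523 + 0.94505 + 0.016461 + 0.027 = 12.665 m²·K/W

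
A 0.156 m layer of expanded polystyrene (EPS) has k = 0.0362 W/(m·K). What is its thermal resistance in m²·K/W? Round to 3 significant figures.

R = L/k = 0.156/0.0362 = 4.309 m²·K/W

4.31 m²·K/W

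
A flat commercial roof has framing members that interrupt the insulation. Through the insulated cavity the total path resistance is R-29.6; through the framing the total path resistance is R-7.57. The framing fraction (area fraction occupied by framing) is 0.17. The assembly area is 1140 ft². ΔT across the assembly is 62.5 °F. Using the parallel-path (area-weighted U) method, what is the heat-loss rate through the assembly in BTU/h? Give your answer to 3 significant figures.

U_eff = 0.83/29.6 + 0.17/7.57 = 0.02804 + 0.02246 = 0.0505
R_eff = 1/U_eff = 19.8 ft²·°F·h/BTU
Q = 1140 × 62.5 / 19.8 = 3598 BTU/h

3600 BTU/h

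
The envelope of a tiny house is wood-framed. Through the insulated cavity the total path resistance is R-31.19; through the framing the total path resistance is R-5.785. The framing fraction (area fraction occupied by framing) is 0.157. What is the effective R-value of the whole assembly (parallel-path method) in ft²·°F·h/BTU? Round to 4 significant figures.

18.46 ft²·°F·h/BTU

U_eff = 0.843/31.19 + 0.157/5.785 = 0.027028 + 0.027139 = 0.054167
R_eff = 1/U_eff = 18.461 ft²·°F·h/BTU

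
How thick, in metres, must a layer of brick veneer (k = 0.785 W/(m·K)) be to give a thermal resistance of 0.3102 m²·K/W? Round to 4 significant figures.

L = R·k = 0.3102 × 0.785 = 0.24351 m

0.2435 m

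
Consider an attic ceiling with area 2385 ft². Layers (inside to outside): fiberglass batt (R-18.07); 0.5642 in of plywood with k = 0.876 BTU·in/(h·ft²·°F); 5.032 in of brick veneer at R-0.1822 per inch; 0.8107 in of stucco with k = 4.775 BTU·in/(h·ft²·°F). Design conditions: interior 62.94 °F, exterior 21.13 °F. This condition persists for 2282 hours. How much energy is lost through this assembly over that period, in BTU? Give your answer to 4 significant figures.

11490000 BTU

0.5642/0.876 = 0.64406
5.032 × 0.1822 = 0.91683
0.8107/4.775 = 0.16978
R_total = 18.07 + 0.64406 + 0.91683 + 0.16978 = 19.801 ft²·°F·h/BTU
Q = 2385 × (62.94 − 21.13) / 19.801 = 5036 BTU/h
E = 5036 × 2282 = 11492000 BTU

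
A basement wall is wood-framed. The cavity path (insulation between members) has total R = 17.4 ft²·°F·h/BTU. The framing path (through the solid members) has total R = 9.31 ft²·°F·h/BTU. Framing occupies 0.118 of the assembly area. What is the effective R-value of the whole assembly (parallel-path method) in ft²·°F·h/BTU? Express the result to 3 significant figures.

15.8 ft²·°F·h/BTU

U_eff = 0.882/17.4 + 0.118/9.31 = 0.05069 + 0.01267 = 0.06336
R_eff = 1/U_eff = 15.78 ft²·°F·h/BTU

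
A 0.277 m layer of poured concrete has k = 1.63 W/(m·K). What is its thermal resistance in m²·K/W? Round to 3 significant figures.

R = L/k = 0.277/1.63 = 0.1699 m²·K/W

0.170 m²·K/W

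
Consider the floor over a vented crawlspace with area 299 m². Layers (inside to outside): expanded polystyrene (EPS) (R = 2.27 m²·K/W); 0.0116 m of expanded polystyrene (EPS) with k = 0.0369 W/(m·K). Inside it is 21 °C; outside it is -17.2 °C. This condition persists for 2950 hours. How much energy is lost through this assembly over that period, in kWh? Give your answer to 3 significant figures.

13000 kWh

0.0116/0.0369 = 0.3144
R_total = 2.27 + 0.3144 = 2.584 m²·K/W
Q = 299 × (21 − (-17.2)) / 2.584 = 4420 W
E = 4420 W × 2950 h / 1000 = 13040 kWh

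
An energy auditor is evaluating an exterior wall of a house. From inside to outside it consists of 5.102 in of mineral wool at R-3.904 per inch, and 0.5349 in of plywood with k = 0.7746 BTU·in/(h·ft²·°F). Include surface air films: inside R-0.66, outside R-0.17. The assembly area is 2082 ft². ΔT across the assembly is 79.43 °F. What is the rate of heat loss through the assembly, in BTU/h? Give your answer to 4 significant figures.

5.102 × 3.904 = 19.918
0.5349/0.7746 = 0.69055
R_total = 0.66 + 19.918 + 0.69055 + 0.17 = 21.439 ft²·°F·h/BTU
Q = A·ΔT/R = 2082 × 79.43 / 21.439 = 7713.8 BTU/h

7714 BTU/h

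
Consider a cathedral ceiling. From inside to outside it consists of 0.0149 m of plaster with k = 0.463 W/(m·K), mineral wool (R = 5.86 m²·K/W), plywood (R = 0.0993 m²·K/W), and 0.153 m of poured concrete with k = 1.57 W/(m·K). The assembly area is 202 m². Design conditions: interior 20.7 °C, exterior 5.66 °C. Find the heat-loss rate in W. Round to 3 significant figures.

499 W

0.0149/0.463 = 0.03218
0.153/1.57 = 0.09745
R_total = 0.03218 + 5.86 + 0.0993 + 0.09745 = 6.089 m²·K/W
Q = A·ΔT/R = 202 × (20.7 − 5.66) / 6.089 = 499 W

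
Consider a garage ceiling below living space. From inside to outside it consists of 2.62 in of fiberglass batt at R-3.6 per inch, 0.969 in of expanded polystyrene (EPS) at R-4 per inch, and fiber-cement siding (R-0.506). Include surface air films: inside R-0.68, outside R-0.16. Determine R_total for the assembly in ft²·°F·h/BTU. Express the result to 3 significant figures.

14.7 ft²·°F·h/BTU

2.62 × 3.6 = 9.432
0.969 × 4 = 3.876
R_total = 0.68 + 9.432 + 3.876 + 0.506 + 0.16 = 14.65 ft²·°F·h/BTU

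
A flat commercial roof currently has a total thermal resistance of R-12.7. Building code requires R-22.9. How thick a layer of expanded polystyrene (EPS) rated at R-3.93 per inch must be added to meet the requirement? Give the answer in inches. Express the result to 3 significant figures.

2.60 in

ΔR = 22.9 − 12.7 = 10.2 ft²·°F·h/BTU
L = ΔR / (R/in) = 10.2/3.93 = 2.595 in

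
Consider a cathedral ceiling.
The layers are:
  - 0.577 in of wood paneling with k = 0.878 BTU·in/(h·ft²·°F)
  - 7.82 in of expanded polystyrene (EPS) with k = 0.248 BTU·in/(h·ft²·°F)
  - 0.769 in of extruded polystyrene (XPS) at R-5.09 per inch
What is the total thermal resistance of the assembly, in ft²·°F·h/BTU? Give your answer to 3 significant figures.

36.1 ft²·°F·h/BTU

0.577/0.878 = 0.6572
7.82/0.248 = 31.53
0.769 × 5.09 = 3.914
R_total = 0.6572 + 31.53 + 3.914 = 36.1 ft²·°F·h/BTU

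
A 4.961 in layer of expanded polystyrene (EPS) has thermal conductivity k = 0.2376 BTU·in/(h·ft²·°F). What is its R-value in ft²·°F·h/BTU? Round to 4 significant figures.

20.88 ft²·°F·h/BTU

R = L/k = 4.961/0.2376 = 20.88 ft²·°F·h/BTU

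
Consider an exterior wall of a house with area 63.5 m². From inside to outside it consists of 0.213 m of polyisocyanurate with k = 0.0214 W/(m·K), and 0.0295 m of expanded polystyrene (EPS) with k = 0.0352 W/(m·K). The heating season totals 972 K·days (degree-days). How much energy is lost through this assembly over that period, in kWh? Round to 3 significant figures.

137 kWh

0.213/0.0214 = 9.953
0.0295/0.0352 = 0.8381
R_total = 9.953 + 0.8381 = 10.79 m²·K/W
E = A × HDD × 24 / R / 1000 = 63.5 × 972 × 24 / 10.79 / 1000 = 137.3 kWh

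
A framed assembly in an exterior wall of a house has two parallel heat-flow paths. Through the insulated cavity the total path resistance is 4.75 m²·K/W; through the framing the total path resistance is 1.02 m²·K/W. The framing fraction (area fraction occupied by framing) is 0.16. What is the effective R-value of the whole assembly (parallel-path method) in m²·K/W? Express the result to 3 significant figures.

U_eff = 0.84/4.75 + 0.16/1.02 = 0.1768 + 0.1569 = 0.3337
R_eff = 1/U_eff = 2.997 m²·K/W

3.00 m²·K/W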